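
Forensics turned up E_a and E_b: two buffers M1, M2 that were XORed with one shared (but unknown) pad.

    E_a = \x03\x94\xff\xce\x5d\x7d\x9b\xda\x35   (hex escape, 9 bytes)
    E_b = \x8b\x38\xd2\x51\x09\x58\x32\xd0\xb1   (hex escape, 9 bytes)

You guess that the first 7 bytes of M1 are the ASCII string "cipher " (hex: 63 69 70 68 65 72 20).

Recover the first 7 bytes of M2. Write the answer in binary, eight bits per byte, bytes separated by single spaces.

11101011 11000101 01011101 11110111 00110001 01010111 10001001

First, E_a ⊕ E_b = (M1 ⊕ K) ⊕ (M2 ⊕ K) = M1 ⊕ M2, so the key drops out. Then M2 = (M1 ⊕ M2) ⊕ M1 over the first 7 bytes.
byte 0: (03 xor 8b) xor 63 = 88 xor 63 = eb
byte 1: (94 xor 38) xor 69 = ac xor 69 = c5
byte 2: (ff xor d2) xor 70 = 2d xor 70 = 5d
byte 3: (ce xor 51) xor 68 = 9f xor 68 = f7
byte 4: (5d xor 09) xor 65 = 54 xor 65 = 31
byte 5: (7d xor 58) xor 72 = 25 xor 72 = 57
byte 6: (9b xor 32) xor 20 = a9 xor 20 = 89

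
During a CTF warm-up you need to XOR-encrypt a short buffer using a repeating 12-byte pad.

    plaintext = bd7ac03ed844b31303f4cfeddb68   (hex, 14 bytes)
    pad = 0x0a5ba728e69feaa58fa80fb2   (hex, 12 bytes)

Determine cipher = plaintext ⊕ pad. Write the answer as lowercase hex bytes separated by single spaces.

b7 21 67 16 3e db 59 b6 8c 5c c0 5f d1 33

The 12-byte key repeats, so the effective keystream is 0a 5b a7 28 e6 9f ea a5 8f a8 0f b2 0a 5b.
byte 0: bd xor 0a = b7
byte 1: 7a xor 5b = 21
byte 2: c0 xor a7 = 67
byte 3: 3e xor 28 = 16
byte 4: d8 xor e6 = 3e
byte 5: 44 xor 9f = db
byte 6: b3 xor ea = 59
byte 7: 13 xor a5 = b6
byte 8: 03 xor 8f = 8c
byte 9: f4 xor a8 = 5c
byte 10: cf xor 0f = c0
byte 11: ed xor b2 = 5f
byte 12: db xor 0a = d1
byte 13: 68 xor 5b = 33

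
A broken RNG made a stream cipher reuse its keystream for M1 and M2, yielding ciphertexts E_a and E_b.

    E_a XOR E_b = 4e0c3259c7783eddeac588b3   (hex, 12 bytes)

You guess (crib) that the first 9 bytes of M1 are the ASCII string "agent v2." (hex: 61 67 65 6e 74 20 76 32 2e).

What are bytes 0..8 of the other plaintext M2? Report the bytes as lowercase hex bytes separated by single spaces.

2f 6b 57 37 b3 58 48 ef c4

Since E_a ⊕ E_b = M1 ⊕ M2, XORing with the guessed M1 bytes yields the corresponding M2 bytes: M2 = (E_a ⊕ E_b) ⊕ M1.
 78 ^  97 =  47
 12 ^ 103 = 107
 50 ^ 101 =  87
 89 ^ 110 =  55
199 ^ 116 = 179
120 ^  32 =  88
 62 ^ 118 =  72
221 ^  50 = 239
234 ^  46 = 196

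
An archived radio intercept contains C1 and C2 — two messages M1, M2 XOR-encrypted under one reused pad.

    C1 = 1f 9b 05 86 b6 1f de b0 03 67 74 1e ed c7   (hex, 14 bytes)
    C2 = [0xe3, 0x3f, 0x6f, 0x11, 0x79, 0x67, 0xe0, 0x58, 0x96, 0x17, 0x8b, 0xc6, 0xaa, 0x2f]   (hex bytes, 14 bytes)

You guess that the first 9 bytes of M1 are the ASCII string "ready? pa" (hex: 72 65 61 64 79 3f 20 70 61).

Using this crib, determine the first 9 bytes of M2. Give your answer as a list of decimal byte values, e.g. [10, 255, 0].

First, C1 ⊕ C2 = (M1 ⊕ K) ⊕ (M2 ⊕ K) = M1 ⊕ M2, so the key drops out. Then M2 = (M1 ⊕ M2) ⊕ M1 over the first 9 bytes.
byte 0: (1f ⊕ e3) ⊕ 72 = fc ⊕ 72 = 8e
byte 1: (9b ⊕ 3f) ⊕ 65 = a4 ⊕ 65 = c1
byte 2: (05 ⊕ 6f) ⊕ 61 = 6a ⊕ 61 = 0b
byte 3: (86 ⊕ 11) ⊕ 64 = 97 ⊕ 64 = f3
byte 4: (b6 ⊕ 79) ⊕ 79 = cf ⊕ 79 = b6
byte 5: (1f ⊕ 67) ⊕ 3f = 78 ⊕ 3f = 47
byte 6: (de ⊕ e0) ⊕ 20 = 3e ⊕ 20 = 1e
byte 7: (b0 ⊕ 58) ⊕ 70 = e8 ⊕ 70 = 98
byte 8: (03 ⊕ 96) ⊕ 61 = 95 ⊕ 61 = f4

[142, 193, 11, 243, 182, 71, 30, 152, 244]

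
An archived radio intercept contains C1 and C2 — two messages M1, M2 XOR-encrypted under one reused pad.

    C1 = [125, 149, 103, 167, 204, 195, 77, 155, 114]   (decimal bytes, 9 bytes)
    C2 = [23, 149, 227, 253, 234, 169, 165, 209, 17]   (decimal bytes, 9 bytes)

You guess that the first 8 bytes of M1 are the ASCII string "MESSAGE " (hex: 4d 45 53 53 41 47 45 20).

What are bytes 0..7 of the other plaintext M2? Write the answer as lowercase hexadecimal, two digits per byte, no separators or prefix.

First, C1 ⊕ C2 = (M1 ⊕ K) ⊕ (M2 ⊕ K) = M1 ⊕ M2, so the key drops out. Then M2 = (M1 ⊕ M2) ⊕ M1 over the first 8 bytes.
byte 0: (7d XOR 17) XOR 4d = 6a XOR 4d = 27
byte 1: (95 XOR 95) XOR 45 = 00 XOR 45 = 45
byte 2: (67 XOR e3) XOR 53 = 84 XOR 53 = d7
byte 3: (a7 XOR fd) XOR 53 = 5a XOR 53 = 09
byte 4: (cc XOR ea) XOR 41 = 26 XOR 41 = 67
byte 5: (c3 XOR a9) XOR 47 = 6a XOR 47 = 2d
byte 6: (4d XOR a5) XOR 45 = e8 XOR 45 = ad
byte 7: (9b XOR d1) XOR 20 = 4a XOR 20 = 6a

2745d709672dad6a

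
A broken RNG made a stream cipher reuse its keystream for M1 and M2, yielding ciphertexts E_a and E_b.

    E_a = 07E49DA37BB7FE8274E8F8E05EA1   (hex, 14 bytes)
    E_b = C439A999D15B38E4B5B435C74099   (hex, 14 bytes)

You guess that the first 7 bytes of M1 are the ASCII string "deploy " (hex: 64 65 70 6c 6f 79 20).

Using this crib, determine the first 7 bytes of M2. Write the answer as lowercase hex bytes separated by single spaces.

a7 b8 44 56 c5 95 e6

First, E_a ⊕ E_b = (M1 ⊕ K) ⊕ (M2 ⊕ K) = M1 ⊕ M2, so the key drops out. Then M2 = (M1 ⊕ M2) ⊕ M1 over the first 7 bytes.
byte 0: (07 ^ c4) ^ 64 = c3 ^ 64 = a7
byte 1: (e4 ^ 39) ^ 65 = dd ^ 65 = b8
byte 2: (9d ^ a9) ^ 70 = 34 ^ 70 = 44
byte 3: (a3 ^ 99) ^ 6c = 3a ^ 6c = 56
byte 4: (7b ^ d1) ^ 6f = aa ^ 6f = c5
byte 5: (b7 ^ 5b) ^ 79 = ec ^ 79 = 95
byte 6: (fe ^ 38) ^ 20 = c6 ^ 20 = e6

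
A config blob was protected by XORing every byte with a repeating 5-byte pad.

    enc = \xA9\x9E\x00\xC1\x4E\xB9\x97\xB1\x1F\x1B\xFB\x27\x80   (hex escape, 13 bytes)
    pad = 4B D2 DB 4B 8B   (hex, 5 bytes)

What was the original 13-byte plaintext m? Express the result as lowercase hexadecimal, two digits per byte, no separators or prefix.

The 5-byte key repeats, so the effective keystream is 4b d2 db 4b 8b 4b d2 db 4b 8b 4b d2 db.
byte 0: a9 xor 4b = e2
byte 1: 9e xor d2 = 4c
byte 2: 00 xor db = db
byte 3: c1 xor 4b = 8a
byte 4: 4e xor 8b = c5
byte 5: b9 xor 4b = f2
byte 6: 97 xor d2 = 45
byte 7: b1 xor db = 6a
byte 8: 1f xor 4b = 54
byte 9: 1b xor 8b = 90
byte 10: fb xor 4b = b0
byte 11: 27 xor d2 = f5
byte 12: 80 xor db = 5b

e24cdb8ac5f2456a5490b0f55b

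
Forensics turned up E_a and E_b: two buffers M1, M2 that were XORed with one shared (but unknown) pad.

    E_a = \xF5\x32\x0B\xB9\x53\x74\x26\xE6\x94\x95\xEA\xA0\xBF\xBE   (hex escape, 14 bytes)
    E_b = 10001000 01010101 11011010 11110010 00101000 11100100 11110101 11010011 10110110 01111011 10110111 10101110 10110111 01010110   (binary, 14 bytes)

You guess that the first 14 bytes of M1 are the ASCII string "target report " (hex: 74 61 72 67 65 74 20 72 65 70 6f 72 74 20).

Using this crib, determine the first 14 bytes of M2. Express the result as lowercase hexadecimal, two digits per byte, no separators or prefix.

0906a32c1ee4f347479e327c7cc8

First, E_a ⊕ E_b = (M1 ⊕ K) ⊕ (M2 ⊕ K) = M1 ⊕ M2, so the key drops out. Then M2 = (M1 ⊕ M2) ⊕ M1 over the first 14 bytes.
byte 0: (f5 ^ 88) ^ 74 = 7d ^ 74 = 09
byte 1: (32 ^ 55) ^ 61 = 67 ^ 61 = 06
byte 2: (0b ^ da) ^ 72 = d1 ^ 72 = a3
byte 3: (b9 ^ f2) ^ 67 = 4b ^ 67 = 2c
byte 4: (53 ^ 28) ^ 65 = 7b ^ 65 = 1e
byte 5: (74 ^ e4) ^ 74 = 90 ^ 74 = e4
byte 6: (26 ^ f5) ^ 20 = d3 ^ 20 = f3
byte 7: (e6 ^ d3) ^ 72 = 35 ^ 72 = 47
byte 8: (94 ^ b6) ^ 65 = 22 ^ 65 = 47
byte 9: (95 ^ 7b) ^ 70 = ee ^ 70 = 9e
byte 10: (ea ^ b7) ^ 6f = 5d ^ 6f = 32
byte 11: (a0 ^ ae) ^ 72 = 0e ^ 72 = 7c
byte 12: (bf ^ b7) ^ 74 = 08 ^ 74 = 7c
byte 13: (be ^ 56) ^ 20 = e8 ^ 20 = c8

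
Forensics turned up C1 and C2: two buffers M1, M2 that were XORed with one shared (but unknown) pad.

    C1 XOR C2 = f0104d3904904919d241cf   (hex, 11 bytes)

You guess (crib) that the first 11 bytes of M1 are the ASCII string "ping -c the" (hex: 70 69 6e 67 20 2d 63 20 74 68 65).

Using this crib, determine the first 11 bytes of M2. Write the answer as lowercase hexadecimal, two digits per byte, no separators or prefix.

Since C1 ⊕ C2 = M1 ⊕ M2, XORing with the guessed M1 bytes yields the corresponding M2 bytes: M2 = (C1 ⊕ C2) ⊕ M1.
11110000 ⊕ 01110000 = 10000000
00010000 ⊕ 01101001 = 01111001
01001101 ⊕ 01101110 = 00100011
00111001 ⊕ 01100111 = 01011110
00000100 ⊕ 00100000 = 00100100
10010000 ⊕ 00101101 = 10111101
01001001 ⊕ 01100011 = 00101010
00011001 ⊕ 00100000 = 00111001
11010010 ⊕ 01110100 = 10100110
01000001 ⊕ 01101000 = 00101001
11001111 ⊕ 01100101 = 10101010

8079235e24bd2a39a629aa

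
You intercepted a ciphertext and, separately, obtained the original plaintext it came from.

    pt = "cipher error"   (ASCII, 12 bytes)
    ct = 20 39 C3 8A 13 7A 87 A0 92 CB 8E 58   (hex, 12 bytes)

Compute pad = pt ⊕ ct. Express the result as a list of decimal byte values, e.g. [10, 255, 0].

[67, 80, 179, 226, 118, 8, 167, 197, 224, 185, 225, 42]

Since ct = pt ⊕ pad, XORing both sides with pt gives pad = pt ⊕ ct.
byte 0:  99 ⊕  32 =  67
byte 1: 105 ⊕  57 =  80
byte 2: 112 ⊕ 195 = 179
byte 3: 104 ⊕ 138 = 226
byte 4: 101 ⊕  19 = 118
byte 5: 114 ⊕ 122 =   8
byte 6:  32 ⊕ 135 = 167
byte 7: 101 ⊕ 160 = 197
byte 8: 114 ⊕ 146 = 224
byte 9: 114 ⊕ 203 = 185
byte 10: 111 ⊕ 142 = 225
byte 11: 114 ⊕  88 =  42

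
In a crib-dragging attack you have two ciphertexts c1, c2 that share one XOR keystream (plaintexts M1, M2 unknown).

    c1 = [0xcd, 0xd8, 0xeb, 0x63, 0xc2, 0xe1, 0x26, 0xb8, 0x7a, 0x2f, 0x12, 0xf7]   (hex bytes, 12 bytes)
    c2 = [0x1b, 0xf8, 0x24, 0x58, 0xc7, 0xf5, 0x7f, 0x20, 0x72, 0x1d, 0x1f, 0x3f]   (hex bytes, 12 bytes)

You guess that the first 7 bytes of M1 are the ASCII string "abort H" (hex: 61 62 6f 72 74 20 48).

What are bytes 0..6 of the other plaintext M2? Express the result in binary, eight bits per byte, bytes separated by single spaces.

10110111 01000010 10100000 01001001 01110001 00110100 00010001

First, c1 ⊕ c2 = (M1 ⊕ K) ⊕ (M2 ⊕ K) = M1 ⊕ M2, so the key drops out. Then M2 = (M1 ⊕ M2) ⊕ M1 over the first 7 bytes.
byte 0: (cd ^ 1b) ^ 61 = d6 ^ 61 = b7
byte 1: (d8 ^ f8) ^ 62 = 20 ^ 62 = 42
byte 2: (eb ^ 24) ^ 6f = cf ^ 6f = a0
byte 3: (63 ^ 58) ^ 72 = 3b ^ 72 = 49
byte 4: (c2 ^ c7) ^ 74 = 05 ^ 74 = 71
byte 5: (e1 ^ f5) ^ 20 = 14 ^ 20 = 34
byte 6: (26 ^ 7f) ^ 48 = 59 ^ 48 = 11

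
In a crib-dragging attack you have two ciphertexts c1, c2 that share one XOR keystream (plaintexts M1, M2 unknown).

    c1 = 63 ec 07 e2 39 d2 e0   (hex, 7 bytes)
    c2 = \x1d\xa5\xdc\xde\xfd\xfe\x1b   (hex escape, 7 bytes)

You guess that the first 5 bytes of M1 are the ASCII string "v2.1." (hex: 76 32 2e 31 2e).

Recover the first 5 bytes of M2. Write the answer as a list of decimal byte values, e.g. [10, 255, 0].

[8, 123, 245, 13, 234]

First, c1 ⊕ c2 = (M1 ⊕ K) ⊕ (M2 ⊕ K) = M1 ⊕ M2, so the key drops out. Then M2 = (M1 ⊕ M2) ⊕ M1 over the first 5 bytes.
byte 0: (63 xor 1d) xor 76 = 7e xor 76 = 08
byte 1: (ec xor a5) xor 32 = 49 xor 32 = 7b
byte 2: (07 xor dc) xor 2e = db xor 2e = f5
byte 3: (e2 xor de) xor 31 = 3c xor 31 = 0d
byte 4: (39 xor fd) xor 2e = c4 xor 2e = ea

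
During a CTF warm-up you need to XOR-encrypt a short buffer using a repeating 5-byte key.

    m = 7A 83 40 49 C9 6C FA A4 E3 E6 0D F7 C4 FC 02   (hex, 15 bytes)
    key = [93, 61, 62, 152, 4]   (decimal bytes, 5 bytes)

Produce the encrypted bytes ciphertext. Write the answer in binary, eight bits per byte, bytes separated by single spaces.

The 5-byte key repeats, so the effective keystream is 5d 3d 3e 98 04 5d 3d 3e 98 04 5d 3d 3e 98 04.
byte 0: 7a ^ 5d = 27
byte 1: 83 ^ 3d = be
byte 2: 40 ^ 3e = 7e
byte 3: 49 ^ 98 = d1
byte 4: c9 ^ 04 = cd
byte 5: 6c ^ 5d = 31
byte 6: fa ^ 3d = c7
byte 7: a4 ^ 3e = 9a
byte 8: e3 ^ 98 = 7b
byte 9: e6 ^ 04 = e2
byte 10: 0d ^ 5d = 50
byte 11: f7 ^ 3d = ca
byte 12: c4 ^ 3e = fa
byte 13: fc ^ 98 = 64
byte 14: 02 ^ 04 = 06

00100111 10111110 01111110 11010001 11001101 00110001 11000111 10011010 01111011 11100010 01010000 11001010 11111010 01100100 00000110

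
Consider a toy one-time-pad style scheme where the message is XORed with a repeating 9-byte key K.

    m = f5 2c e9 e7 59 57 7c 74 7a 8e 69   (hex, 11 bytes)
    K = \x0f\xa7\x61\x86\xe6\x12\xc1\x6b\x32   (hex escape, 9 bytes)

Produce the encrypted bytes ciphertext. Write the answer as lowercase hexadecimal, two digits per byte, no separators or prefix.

fa8b8861bf45bd1f4881ce

The 9-byte key repeats, so the effective keystream is 0f a7 61 86 e6 12 c1 6b 32 0f a7.
byte 0: f5 xor 0f = fa
byte 1: 2c xor a7 = 8b
byte 2: e9 xor 61 = 88
byte 3: e7 xor 86 = 61
byte 4: 59 xor e6 = bf
byte 5: 57 xor 12 = 45
byte 6: 7c xor c1 = bd
byte 7: 74 xor 6b = 1f
byte 8: 7a xor 32 = 48
byte 9: 8e xor 0f = 81
byte 10: 69 xor a7 = ce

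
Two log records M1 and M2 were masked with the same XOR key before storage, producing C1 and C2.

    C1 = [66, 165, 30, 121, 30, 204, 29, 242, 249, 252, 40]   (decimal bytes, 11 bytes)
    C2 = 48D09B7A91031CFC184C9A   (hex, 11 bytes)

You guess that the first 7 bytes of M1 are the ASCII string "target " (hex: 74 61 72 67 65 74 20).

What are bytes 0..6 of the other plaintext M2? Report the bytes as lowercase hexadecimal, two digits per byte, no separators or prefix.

First, C1 ⊕ C2 = (M1 ⊕ K) ⊕ (M2 ⊕ K) = M1 ⊕ M2, so the key drops out. Then M2 = (M1 ⊕ M2) ⊕ M1 over the first 7 bytes.
byte 0: (42 ^ 48) ^ 74 = 0a ^ 74 = 7e
byte 1: (a5 ^ d0) ^ 61 = 75 ^ 61 = 14
byte 2: (1e ^ 9b) ^ 72 = 85 ^ 72 = f7
byte 3: (79 ^ 7a) ^ 67 = 03 ^ 67 = 64
byte 4: (1e ^ 91) ^ 65 = 8f ^ 65 = ea
byte 5: (cc ^ 03) ^ 74 = cf ^ 74 = bb
byte 6: (1d ^ 1c) ^ 20 = 01 ^ 20 = 21

7e14f764eabb21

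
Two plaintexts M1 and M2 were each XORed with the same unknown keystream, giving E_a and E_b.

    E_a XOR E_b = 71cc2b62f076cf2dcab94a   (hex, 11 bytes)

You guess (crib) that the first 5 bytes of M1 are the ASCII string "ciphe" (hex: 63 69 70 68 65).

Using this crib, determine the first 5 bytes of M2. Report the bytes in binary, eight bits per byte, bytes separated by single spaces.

00010010 10100101 01011011 00001010 10010101

Since E_a ⊕ E_b = M1 ⊕ M2, XORing with the guessed M1 bytes yields the corresponding M2 bytes: M2 = (E_a ⊕ E_b) ⊕ M1.
byte 0: 71 XOR 63 = 12
byte 1: cc XOR 69 = a5
byte 2: 2b XOR 70 = 5b
byte 3: 62 XOR 68 = 0a
byte 4: f0 XOR 65 = 95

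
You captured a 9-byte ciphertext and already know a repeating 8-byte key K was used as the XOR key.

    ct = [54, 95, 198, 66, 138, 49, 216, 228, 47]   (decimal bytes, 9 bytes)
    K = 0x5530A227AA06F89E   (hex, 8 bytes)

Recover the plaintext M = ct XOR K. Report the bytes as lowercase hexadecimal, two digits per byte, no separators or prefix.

636f64652037207a7a

The 8-byte key repeats, so the effective keystream is 55 30 a2 27 aa 06 f8 9e 55.
byte 0: 36 xor 55 = 63
byte 1: 5f xor 30 = 6f
byte 2: c6 xor a2 = 64
byte 3: 42 xor 27 = 65
byte 4: 8a xor aa = 20
byte 5: 31 xor 06 = 37
byte 6: d8 xor f8 = 20
byte 7: e4 xor 9e = 7a
byte 8: 2f xor 55 = 7a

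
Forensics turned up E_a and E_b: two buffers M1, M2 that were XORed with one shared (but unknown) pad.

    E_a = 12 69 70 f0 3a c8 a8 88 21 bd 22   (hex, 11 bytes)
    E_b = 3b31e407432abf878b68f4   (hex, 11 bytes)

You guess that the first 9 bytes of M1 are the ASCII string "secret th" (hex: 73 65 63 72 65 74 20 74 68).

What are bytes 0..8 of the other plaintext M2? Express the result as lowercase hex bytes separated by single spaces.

5a 3d f7 85 1c 96 37 7b c2

First, E_a ⊕ E_b = (M1 ⊕ K) ⊕ (M2 ⊕ K) = M1 ⊕ M2, so the key drops out. Then M2 = (M1 ⊕ M2) ⊕ M1 over the first 9 bytes.
byte 0: (12 ^ 3b) ^ 73 = 29 ^ 73 = 5a
byte 1: (69 ^ 31) ^ 65 = 58 ^ 65 = 3d
byte 2: (70 ^ e4) ^ 63 = 94 ^ 63 = f7
byte 3: (f0 ^ 07) ^ 72 = f7 ^ 72 = 85
byte 4: (3a ^ 43) ^ 65 = 79 ^ 65 = 1c
byte 5: (c8 ^ 2a) ^ 74 = e2 ^ 74 = 96
byte 6: (a8 ^ bf) ^ 20 = 17 ^ 20 = 37
byte 7: (88 ^ 87) ^ 74 = 0f ^ 74 = 7b
byte 8: (21 ^ 8b) ^ 68 = aa ^ 68 = c2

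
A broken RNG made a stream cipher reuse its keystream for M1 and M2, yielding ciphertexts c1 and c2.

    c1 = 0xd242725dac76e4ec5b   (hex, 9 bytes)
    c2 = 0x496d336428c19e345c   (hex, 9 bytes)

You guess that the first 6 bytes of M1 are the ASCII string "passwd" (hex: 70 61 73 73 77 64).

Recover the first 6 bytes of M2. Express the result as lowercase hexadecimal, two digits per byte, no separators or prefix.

eb4e324af3d3

First, c1 ⊕ c2 = (M1 ⊕ K) ⊕ (M2 ⊕ K) = M1 ⊕ M2, so the key drops out. Then M2 = (M1 ⊕ M2) ⊕ M1 over the first 6 bytes.
byte 0: (d2 XOR 49) XOR 70 = 9b XOR 70 = eb
byte 1: (42 XOR 6d) XOR 61 = 2f XOR 61 = 4e
byte 2: (72 XOR 33) XOR 73 = 41 XOR 73 = 32
byte 3: (5d XOR 64) XOR 73 = 39 XOR 73 = 4a
byte 4: (ac XOR 28) XOR 77 = 84 XOR 77 = f3
byte 5: (76 XOR c1) XOR 64 = b7 XOR 64 = d3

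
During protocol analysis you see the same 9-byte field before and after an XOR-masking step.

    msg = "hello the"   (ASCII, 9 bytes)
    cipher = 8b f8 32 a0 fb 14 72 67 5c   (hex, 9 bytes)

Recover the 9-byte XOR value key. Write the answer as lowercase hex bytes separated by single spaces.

e3 9d 5e cc 94 34 06 0f 39

Since cipher = msg ⊕ key, XORing both sides with msg gives key = msg ⊕ cipher.
68 XOR 8b = e3
65 XOR f8 = 9d
6c XOR 32 = 5e
6c XOR a0 = cc
6f XOR fb = 94
20 XOR 14 = 34
74 XOR 72 = 06
68 XOR 67 = 0f
65 XOR 5c = 39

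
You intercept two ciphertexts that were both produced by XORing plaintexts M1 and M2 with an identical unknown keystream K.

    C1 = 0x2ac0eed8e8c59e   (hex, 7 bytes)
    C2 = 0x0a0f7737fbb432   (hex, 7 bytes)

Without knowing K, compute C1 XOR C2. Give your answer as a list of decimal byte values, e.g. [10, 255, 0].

C1 ⊕ C2 = (M1 ⊕ K) ⊕ (M2 ⊕ K) = M1 ⊕ M2 — the shared key cancels under XOR.
byte 0:  42 ^  10 =  32
byte 1: 192 ^  15 = 207
byte 2: 238 ^ 119 = 153
byte 3: 216 ^  55 = 239
byte 4: 232 ^ 251 =  19
byte 5: 197 ^ 180 = 113
byte 6: 158 ^  50 = 172

[32, 207, 153, 239, 19, 113, 172]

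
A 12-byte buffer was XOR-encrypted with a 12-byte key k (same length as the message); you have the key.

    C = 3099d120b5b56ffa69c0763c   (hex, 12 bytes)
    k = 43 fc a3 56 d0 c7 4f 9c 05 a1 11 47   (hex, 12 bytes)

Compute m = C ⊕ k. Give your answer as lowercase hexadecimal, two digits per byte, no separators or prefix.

73657276657220666c61677b

XOR is its own inverse, so applying the key byte-wise gives the result directly.
30 XOR 43 = 73
99 XOR fc = 65
d1 XOR a3 = 72
20 XOR 56 = 76
b5 XOR d0 = 65
b5 XOR c7 = 72
6f XOR 4f = 20
fa XOR 9c = 66
69 XOR 05 = 6c
c0 XOR a1 = 61
76 XOR 11 = 67
3c XOR 47 = 7b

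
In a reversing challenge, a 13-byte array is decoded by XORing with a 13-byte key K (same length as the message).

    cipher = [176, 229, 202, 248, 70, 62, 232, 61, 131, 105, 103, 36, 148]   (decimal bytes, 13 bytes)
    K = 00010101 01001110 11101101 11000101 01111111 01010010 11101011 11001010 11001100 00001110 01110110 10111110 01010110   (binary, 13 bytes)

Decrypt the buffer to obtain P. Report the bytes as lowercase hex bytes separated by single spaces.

byte 0: 176 XOR  21 = 165
byte 1: 229 XOR  78 = 171
byte 2: 202 XOR 237 =  39
byte 3: 248 XOR 197 =  61
byte 4:  70 XOR 127 =  57
byte 5:  62 XOR  82 = 108
byte 6: 232 XOR 235 =   3
byte 7:  61 XOR 202 = 247
byte 8: 131 XOR 204 =  79
byte 9: 105 XOR  14 = 103
byte 10: 103 XOR 118 =  17
byte 11:  36 XOR 190 = 154
byte 12: 148 XOR  86 = 194

a5 ab 27 3d 39 6c 03 f7 4f 67 11 9a c2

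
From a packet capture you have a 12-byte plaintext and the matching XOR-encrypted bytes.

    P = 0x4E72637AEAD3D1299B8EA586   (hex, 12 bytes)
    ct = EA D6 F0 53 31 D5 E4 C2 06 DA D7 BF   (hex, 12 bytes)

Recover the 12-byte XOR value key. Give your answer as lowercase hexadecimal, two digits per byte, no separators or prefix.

Since ct = P ⊕ key, XORing both sides with P gives key = P ⊕ ct.
 78 xor 234 = 164
114 xor 214 = 164
 99 xor 240 = 147
122 xor  83 =  41
234 xor  49 = 219
211 xor 213 =   6
209 xor 228 =  53
 41 xor 194 = 235
155 xor   6 = 157
142 xor 218 =  84
165 xor 215 = 114
134 xor 191 =  57

a4a49329db0635eb9d547239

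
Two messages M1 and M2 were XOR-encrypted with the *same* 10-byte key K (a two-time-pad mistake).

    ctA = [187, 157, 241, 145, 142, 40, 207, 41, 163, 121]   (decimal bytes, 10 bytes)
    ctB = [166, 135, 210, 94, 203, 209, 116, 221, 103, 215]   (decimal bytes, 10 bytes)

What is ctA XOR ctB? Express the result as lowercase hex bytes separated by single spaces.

ctA ⊕ ctB = (M1 ⊕ K) ⊕ (M2 ⊕ K) = M1 ⊕ M2 — the shared key cancels under XOR.
bb ⊕ a6 = 1d
9d ⊕ 87 = 1a
f1 ⊕ d2 = 23
91 ⊕ 5e = cf
8e ⊕ cb = 45
28 ⊕ d1 = f9
cf ⊕ 74 = bb
29 ⊕ dd = f4
a3 ⊕ 67 = c4
79 ⊕ d7 = ae

1d 1a 23 cf 45 f9 bb f4 c4 ae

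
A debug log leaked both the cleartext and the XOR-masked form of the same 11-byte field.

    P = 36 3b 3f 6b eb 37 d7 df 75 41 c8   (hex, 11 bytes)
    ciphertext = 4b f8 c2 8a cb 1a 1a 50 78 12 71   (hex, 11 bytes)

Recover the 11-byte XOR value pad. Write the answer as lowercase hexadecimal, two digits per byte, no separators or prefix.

7dc3fde1202dcd8f0d53b9

Since ciphertext = P ⊕ pad, XORing both sides with P gives pad = P ⊕ ciphertext.
byte 0: 00110110 ^ 01001011 = 01111101
byte 1: 00111011 ^ 11111000 = 11000011
byte 2: 00111111 ^ 11000010 = 11111101
byte 3: 01101011 ^ 10001010 = 11100001
byte 4: 11101011 ^ 11001011 = 00100000
byte 5: 00110111 ^ 00011010 = 00101101
byte 6: 11010111 ^ 00011010 = 11001101
byte 7: 11011111 ^ 01010000 = 10001111
byte 8: 01110101 ^ 01111000 = 00001101
byte 9: 01000001 ^ 00010010 = 01010011
byte 10: 11001000 ^ 01110001 = 10111001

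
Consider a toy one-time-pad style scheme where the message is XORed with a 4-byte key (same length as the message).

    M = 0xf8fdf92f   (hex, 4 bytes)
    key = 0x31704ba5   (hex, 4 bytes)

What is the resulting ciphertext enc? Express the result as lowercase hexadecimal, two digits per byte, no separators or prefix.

c98db28a

byte 0: f8 ⊕ 31 = c9
byte 1: fd ⊕ 70 = 8d
byte 2: f9 ⊕ 4b = b2
byte 3: 2f ⊕ a5 = 8a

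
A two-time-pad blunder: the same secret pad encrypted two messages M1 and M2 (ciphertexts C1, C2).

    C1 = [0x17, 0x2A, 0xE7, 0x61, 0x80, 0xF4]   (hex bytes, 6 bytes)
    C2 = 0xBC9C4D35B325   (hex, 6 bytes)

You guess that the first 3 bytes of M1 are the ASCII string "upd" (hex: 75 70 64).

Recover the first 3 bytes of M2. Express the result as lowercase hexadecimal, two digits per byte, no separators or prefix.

dec6ce

First, C1 ⊕ C2 = (M1 ⊕ K) ⊕ (M2 ⊕ K) = M1 ⊕ M2, so the key drops out. Then M2 = (M1 ⊕ M2) ⊕ M1 over the first 3 bytes.
byte 0: (17 ⊕ bc) ⊕ 75 = ab ⊕ 75 = de
byte 1: (2a ⊕ 9c) ⊕ 70 = b6 ⊕ 70 = c6
byte 2: (e7 ⊕ 4d) ⊕ 64 = aa ⊕ 64 = ce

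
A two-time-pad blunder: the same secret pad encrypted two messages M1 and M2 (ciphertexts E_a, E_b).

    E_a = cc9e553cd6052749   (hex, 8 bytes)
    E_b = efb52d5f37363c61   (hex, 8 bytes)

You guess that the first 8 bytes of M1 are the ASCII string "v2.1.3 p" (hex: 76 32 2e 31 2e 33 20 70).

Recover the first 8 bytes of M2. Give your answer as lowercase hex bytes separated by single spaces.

First, E_a ⊕ E_b = (M1 ⊕ K) ⊕ (M2 ⊕ K) = M1 ⊕ M2, so the key drops out. Then M2 = (M1 ⊕ M2) ⊕ M1 over the first 8 bytes.
byte 0: (cc ⊕ ef) ⊕ 76 = 23 ⊕ 76 = 55
byte 1: (9e ⊕ b5) ⊕ 32 = 2b ⊕ 32 = 19
byte 2: (55 ⊕ 2d) ⊕ 2e = 78 ⊕ 2e = 56
byte 3: (3c ⊕ 5f) ⊕ 31 = 63 ⊕ 31 = 52
byte 4: (d6 ⊕ 37) ⊕ 2e = e1 ⊕ 2e = cf
byte 5: (05 ⊕ 36) ⊕ 33 = 33 ⊕ 33 = 00
byte 6: (27 ⊕ 3c) ⊕ 20 = 1b ⊕ 20 = 3b
byte 7: (49 ⊕ 61) ⊕ 70 = 28 ⊕ 70 = 58

55 19 56 52 cf 00 3b 58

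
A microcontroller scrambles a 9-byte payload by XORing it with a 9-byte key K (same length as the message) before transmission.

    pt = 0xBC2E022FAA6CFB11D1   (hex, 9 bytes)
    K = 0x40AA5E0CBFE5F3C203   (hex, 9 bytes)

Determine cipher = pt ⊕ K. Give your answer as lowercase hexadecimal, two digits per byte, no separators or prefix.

XOR is its own inverse, so applying the key byte-wise gives the result directly.
10111100 ⊕ 01000000 = 11111100
00101110 ⊕ 10101010 = 10000100
00000010 ⊕ 01011110 = 01011100
00101111 ⊕ 00001100 = 00100011
10101010 ⊕ 10111111 = 00010101
01101100 ⊕ 11100101 = 10001001
11111011 ⊕ 11110011 = 00001000
00010001 ⊕ 11000010 = 11010011
11010001 ⊕ 00000011 = 11010010

fc845c23158908d3d2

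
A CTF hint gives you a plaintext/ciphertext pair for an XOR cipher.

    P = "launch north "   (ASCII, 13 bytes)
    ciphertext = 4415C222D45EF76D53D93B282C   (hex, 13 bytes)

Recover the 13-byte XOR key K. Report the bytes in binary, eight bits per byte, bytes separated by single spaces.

00101000 01110100 10110111 01001100 10110111 00110110 11010111 00000011 00111100 10101011 01001111 01000000 00001100

Since ciphertext = P ⊕ K, XORing both sides with P gives K = P ⊕ ciphertext.
01101100 XOR 01000100 = 00101000
01100001 XOR 00010101 = 01110100
01110101 XOR 11000010 = 10110111
01101110 XOR 00100010 = 01001100
01100011 XOR 11010100 = 10110111
01101000 XOR 01011110 = 00110110
00100000 XOR 11110111 = 11010111
01101110 XOR 01101101 = 00000011
01101111 XOR 01010011 = 00111100
01110010 XOR 11011001 = 10101011
01110100 XOR 00111011 = 01001111
01101000 XOR 00101000 = 01000000
00100000 XOR 00101100 = 00001100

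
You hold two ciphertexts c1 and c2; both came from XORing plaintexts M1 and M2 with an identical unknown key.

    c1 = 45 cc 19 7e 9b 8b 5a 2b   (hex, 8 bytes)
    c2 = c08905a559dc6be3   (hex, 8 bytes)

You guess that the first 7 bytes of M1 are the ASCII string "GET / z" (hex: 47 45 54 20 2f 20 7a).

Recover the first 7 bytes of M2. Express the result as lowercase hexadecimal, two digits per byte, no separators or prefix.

First, c1 ⊕ c2 = (M1 ⊕ K) ⊕ (M2 ⊕ K) = M1 ⊕ M2, so the key drops out. Then M2 = (M1 ⊕ M2) ⊕ M1 over the first 7 bytes.
byte 0: (45 ^ c0) ^ 47 = 85 ^ 47 = c2
byte 1: (cc ^ 89) ^ 45 = 45 ^ 45 = 00
byte 2: (19 ^ 05) ^ 54 = 1c ^ 54 = 48
byte 3: (7e ^ a5) ^ 20 = db ^ 20 = fb
byte 4: (9b ^ 59) ^ 2f = c2 ^ 2f = ed
byte 5: (8b ^ dc) ^ 20 = 57 ^ 20 = 77
byte 6: (5a ^ 6b) ^ 7a = 31 ^ 7a = 4b

c20048fbed774b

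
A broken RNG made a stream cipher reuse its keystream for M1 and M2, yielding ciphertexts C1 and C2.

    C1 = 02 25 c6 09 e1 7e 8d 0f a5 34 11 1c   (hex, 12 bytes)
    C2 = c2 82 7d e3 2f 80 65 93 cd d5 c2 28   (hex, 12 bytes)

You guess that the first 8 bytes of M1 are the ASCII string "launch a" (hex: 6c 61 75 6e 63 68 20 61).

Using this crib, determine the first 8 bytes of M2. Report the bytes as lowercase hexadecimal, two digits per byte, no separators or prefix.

acc6ce84ad96c8fd

First, C1 ⊕ C2 = (M1 ⊕ K) ⊕ (M2 ⊕ K) = M1 ⊕ M2, so the key drops out. Then M2 = (M1 ⊕ M2) ⊕ M1 over the first 8 bytes.
byte 0: (02 ^ c2) ^ 6c = c0 ^ 6c = ac
byte 1: (25 ^ 82) ^ 61 = a7 ^ 61 = c6
byte 2: (c6 ^ 7d) ^ 75 = bb ^ 75 = ce
byte 3: (09 ^ e3) ^ 6e = ea ^ 6e = 84
byte 4: (e1 ^ 2f) ^ 63 = ce ^ 63 = ad
byte 5: (7e ^ 80) ^ 68 = fe ^ 68 = 96
byte 6: (8d ^ 65) ^ 20 = e8 ^ 20 = c8
byte 7: (0f ^ 93) ^ 61 = 9c ^ 61 = fd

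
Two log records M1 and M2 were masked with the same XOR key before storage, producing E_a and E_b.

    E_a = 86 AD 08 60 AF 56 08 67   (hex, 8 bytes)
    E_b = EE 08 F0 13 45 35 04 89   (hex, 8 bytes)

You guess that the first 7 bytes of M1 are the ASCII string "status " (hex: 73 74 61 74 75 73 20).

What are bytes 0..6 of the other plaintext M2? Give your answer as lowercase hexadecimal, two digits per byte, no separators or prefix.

First, E_a ⊕ E_b = (M1 ⊕ K) ⊕ (M2 ⊕ K) = M1 ⊕ M2, so the key drops out. Then M2 = (M1 ⊕ M2) ⊕ M1 over the first 7 bytes.
byte 0: (86 ^ ee) ^ 73 = 68 ^ 73 = 1b
byte 1: (ad ^ 08) ^ 74 = a5 ^ 74 = d1
byte 2: (08 ^ f0) ^ 61 = f8 ^ 61 = 99
byte 3: (60 ^ 13) ^ 74 = 73 ^ 74 = 07
byte 4: (af ^ 45) ^ 75 = ea ^ 75 = 9f
byte 5: (56 ^ 35) ^ 73 = 63 ^ 73 = 10
byte 6: (08 ^ 04) ^ 20 = 0c ^ 20 = 2c

1bd199079f102c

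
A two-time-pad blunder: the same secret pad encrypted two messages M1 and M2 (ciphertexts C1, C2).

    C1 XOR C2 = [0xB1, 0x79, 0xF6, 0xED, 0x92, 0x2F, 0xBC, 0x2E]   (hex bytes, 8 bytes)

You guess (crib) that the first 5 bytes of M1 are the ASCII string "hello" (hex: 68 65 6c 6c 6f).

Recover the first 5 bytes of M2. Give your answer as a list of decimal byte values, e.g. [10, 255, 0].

[217, 28, 154, 129, 253]

Since C1 ⊕ C2 = M1 ⊕ M2, XORing with the guessed M1 bytes yields the corresponding M2 bytes: M2 = (C1 ⊕ C2) ⊕ M1.
byte 0: b1 ^ 68 = d9
byte 1: 79 ^ 65 = 1c
byte 2: f6 ^ 6c = 9a
byte 3: ed ^ 6c = 81
byte 4: 92 ^ 6f = fd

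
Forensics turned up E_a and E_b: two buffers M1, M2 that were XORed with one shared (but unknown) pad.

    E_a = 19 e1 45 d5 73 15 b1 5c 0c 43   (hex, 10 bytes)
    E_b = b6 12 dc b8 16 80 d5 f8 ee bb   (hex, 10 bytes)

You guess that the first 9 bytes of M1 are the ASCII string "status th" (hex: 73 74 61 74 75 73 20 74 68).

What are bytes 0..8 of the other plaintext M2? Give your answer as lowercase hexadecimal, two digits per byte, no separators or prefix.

First, E_a ⊕ E_b = (M1 ⊕ K) ⊕ (M2 ⊕ K) = M1 ⊕ M2, so the key drops out. Then M2 = (M1 ⊕ M2) ⊕ M1 over the first 9 bytes.
byte 0: (19 xor b6) xor 73 = af xor 73 = dc
byte 1: (e1 xor 12) xor 74 = f3 xor 74 = 87
byte 2: (45 xor dc) xor 61 = 99 xor 61 = f8
byte 3: (d5 xor b8) xor 74 = 6d xor 74 = 19
byte 4: (73 xor 16) xor 75 = 65 xor 75 = 10
byte 5: (15 xor 80) xor 73 = 95 xor 73 = e6
byte 6: (b1 xor d5) xor 20 = 64 xor 20 = 44
byte 7: (5c xor f8) xor 74 = a4 xor 74 = d0
byte 8: (0c xor ee) xor 68 = e2 xor 68 = 8a

dc87f81910e644d08a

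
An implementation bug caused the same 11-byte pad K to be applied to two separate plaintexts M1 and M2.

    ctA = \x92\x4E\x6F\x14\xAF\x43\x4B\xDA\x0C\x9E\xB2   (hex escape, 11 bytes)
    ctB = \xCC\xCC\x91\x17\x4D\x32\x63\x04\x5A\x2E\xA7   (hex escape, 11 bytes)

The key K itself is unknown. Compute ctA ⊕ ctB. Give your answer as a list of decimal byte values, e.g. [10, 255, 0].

ctA ⊕ ctB = (M1 ⊕ K) ⊕ (M2 ⊕ K) = M1 ⊕ M2 — the shared key cancels under XOR.
92 xor cc = 5e
4e xor cc = 82
6f xor 91 = fe
14 xor 17 = 03
af xor 4d = e2
43 xor 32 = 71
4b xor 63 = 28
da xor 04 = de
0c xor 5a = 56
9e xor 2e = b0
b2 xor a7 = 15

[94, 130, 254, 3, 226, 113, 40, 222, 86, 176, 21]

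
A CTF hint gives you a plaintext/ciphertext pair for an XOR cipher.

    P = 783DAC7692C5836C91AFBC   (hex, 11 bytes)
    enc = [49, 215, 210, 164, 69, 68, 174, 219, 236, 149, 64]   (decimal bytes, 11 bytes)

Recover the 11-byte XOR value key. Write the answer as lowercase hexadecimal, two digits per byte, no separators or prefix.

49ea7ed2d7812db77d3afc

Since enc = P ⊕ key, XORing both sides with P gives key = P ⊕ enc.
byte 0: 78 ^ 31 = 49
byte 1: 3d ^ d7 = ea
byte 2: ac ^ d2 = 7e
byte 3: 76 ^ a4 = d2
byte 4: 92 ^ 45 = d7
byte 5: c5 ^ 44 = 81
byte 6: 83 ^ ae = 2d
byte 7: 6c ^ db = b7
byte 8: 91 ^ ec = 7d
byte 9: af ^ 95 = 3a
byte 10: bc ^ 40 = fc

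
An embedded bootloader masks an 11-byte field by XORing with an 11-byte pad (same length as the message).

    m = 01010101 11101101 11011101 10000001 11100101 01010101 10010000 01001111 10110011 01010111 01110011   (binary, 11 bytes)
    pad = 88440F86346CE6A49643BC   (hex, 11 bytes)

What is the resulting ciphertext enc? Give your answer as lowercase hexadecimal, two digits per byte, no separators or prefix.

dda9d207d13976eb2514cf

XOR is its own inverse, so applying the key byte-wise gives the result directly.
55 ^ 88 = dd
ed ^ 44 = a9
dd ^ 0f = d2
81 ^ 86 = 07
e5 ^ 34 = d1
55 ^ 6c = 39
90 ^ e6 = 76
4f ^ a4 = eb
b3 ^ 96 = 25
57 ^ 43 = 14
73 ^ bc = cf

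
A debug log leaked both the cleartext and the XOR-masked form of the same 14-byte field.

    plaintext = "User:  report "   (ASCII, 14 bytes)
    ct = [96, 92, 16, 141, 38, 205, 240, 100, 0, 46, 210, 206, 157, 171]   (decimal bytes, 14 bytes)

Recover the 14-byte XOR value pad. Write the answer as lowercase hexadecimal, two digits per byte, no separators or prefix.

Since ct = plaintext ⊕ pad, XORing both sides with plaintext gives pad = plaintext ⊕ ct.
01010101 xor 01100000 = 00110101
01110011 xor 01011100 = 00101111
01100101 xor 00010000 = 01110101
01110010 xor 10001101 = 11111111
00111010 xor 00100110 = 00011100
00100000 xor 11001101 = 11101101
00100000 xor 11110000 = 11010000
01110010 xor 01100100 = 00010110
01100101 xor 00000000 = 01100101
01110000 xor 00101110 = 01011110
01101111 xor 11010010 = 10111101
01110010 xor 11001110 = 10111100
01110100 xor 10011101 = 11101001
00100000 xor 10101011 = 10001011

352f75ff1cedd016655ebdbce98b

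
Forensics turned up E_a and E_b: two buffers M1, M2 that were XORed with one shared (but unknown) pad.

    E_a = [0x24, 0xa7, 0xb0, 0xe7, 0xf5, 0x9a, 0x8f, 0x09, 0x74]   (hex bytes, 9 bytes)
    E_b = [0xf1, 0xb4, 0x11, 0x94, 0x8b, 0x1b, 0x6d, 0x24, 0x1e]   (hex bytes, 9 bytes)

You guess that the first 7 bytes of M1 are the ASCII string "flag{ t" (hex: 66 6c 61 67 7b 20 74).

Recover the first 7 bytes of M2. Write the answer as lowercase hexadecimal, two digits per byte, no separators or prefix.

First, E_a ⊕ E_b = (M1 ⊕ K) ⊕ (M2 ⊕ K) = M1 ⊕ M2, so the key drops out. Then M2 = (M1 ⊕ M2) ⊕ M1 over the first 7 bytes.
byte 0: (24 ^ f1) ^ 66 = d5 ^ 66 = b3
byte 1: (a7 ^ b4) ^ 6c = 13 ^ 6c = 7f
byte 2: (b0 ^ 11) ^ 61 = a1 ^ 61 = c0
byte 3: (e7 ^ 94) ^ 67 = 73 ^ 67 = 14
byte 4: (f5 ^ 8b) ^ 7b = 7e ^ 7b = 05
byte 5: (9a ^ 1b) ^ 20 = 81 ^ 20 = a1
byte 6: (8f ^ 6d) ^ 74 = e2 ^ 74 = 96

b37fc01405a196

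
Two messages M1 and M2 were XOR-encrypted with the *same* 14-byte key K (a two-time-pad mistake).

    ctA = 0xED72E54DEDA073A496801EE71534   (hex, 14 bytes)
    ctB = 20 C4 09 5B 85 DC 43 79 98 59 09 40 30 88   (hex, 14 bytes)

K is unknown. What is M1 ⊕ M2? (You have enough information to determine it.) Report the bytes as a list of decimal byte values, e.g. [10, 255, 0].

[205, 182, 236, 22, 104, 124, 48, 221, 14, 217, 23, 167, 37, 188]

ctA ⊕ ctB = (M1 ⊕ K) ⊕ (M2 ⊕ K) = M1 ⊕ M2 — the shared key cancels under XOR.
ed XOR 20 = cd
72 XOR c4 = b6
e5 XOR 09 = ec
4d XOR 5b = 16
ed XOR 85 = 68
a0 XOR dc = 7c
73 XOR 43 = 30
a4 XOR 79 = dd
96 XOR 98 = 0e
80 XOR 59 = d9
1e XOR 09 = 17
e7 XOR 40 = a7
15 XOR 30 = 25
34 XOR 88 = bc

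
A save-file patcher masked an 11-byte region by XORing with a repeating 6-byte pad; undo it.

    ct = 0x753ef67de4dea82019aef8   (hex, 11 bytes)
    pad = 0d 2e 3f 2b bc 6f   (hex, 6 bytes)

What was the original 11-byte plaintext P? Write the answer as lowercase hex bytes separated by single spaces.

The 6-byte key repeats, so the effective keystream is 0d 2e 3f 2b bc 6f 0d 2e 3f 2b bc.
byte 0: 117 ^  13 = 120
byte 1:  62 ^  46 =  16
byte 2: 246 ^  63 = 201
byte 3: 125 ^  43 =  86
byte 4: 228 ^ 188 =  88
byte 5: 222 ^ 111 = 177
byte 6: 168 ^  13 = 165
byte 7:  32 ^  46 =  14
byte 8:  25 ^  63 =  38
byte 9: 174 ^  43 = 133
byte 10: 248 ^ 188 =  68

78 10 c9 56 58 b1 a5 0e 26 85 44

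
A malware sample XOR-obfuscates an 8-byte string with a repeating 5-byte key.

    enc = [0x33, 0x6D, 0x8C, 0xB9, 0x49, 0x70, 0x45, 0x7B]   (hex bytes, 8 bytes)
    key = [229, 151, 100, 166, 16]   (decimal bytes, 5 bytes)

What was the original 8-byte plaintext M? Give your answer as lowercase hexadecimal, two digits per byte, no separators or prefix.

The 5-byte key repeats, so the effective keystream is e5 97 64 a6 10 e5 97 64.
byte 0: 00110011 XOR 11100101 = 11010110
byte 1: 01101101 XOR 10010111 = 11111010
byte 2: 10001100 XOR 01100100 = 11101000
byte 3: 10111001 XOR 10100110 = 00011111
byte 4: 01001001 XOR 00010000 = 01011001
byte 5: 01110000 XOR 11100101 = 10010101
byte 6: 01000101 XOR 10010111 = 11010010
byte 7: 01111011 XOR 01100100 = 00011111

d6fae81f5995d21f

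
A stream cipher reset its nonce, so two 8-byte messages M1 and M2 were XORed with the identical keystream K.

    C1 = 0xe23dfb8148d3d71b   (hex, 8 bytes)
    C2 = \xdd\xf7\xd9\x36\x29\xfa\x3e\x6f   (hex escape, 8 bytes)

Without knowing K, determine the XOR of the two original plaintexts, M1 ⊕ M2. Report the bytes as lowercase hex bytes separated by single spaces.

C1 ⊕ C2 = (M1 ⊕ K) ⊕ (M2 ⊕ K) = M1 ⊕ M2 — the shared key cancels under XOR.
e2 ^ dd = 3f
3d ^ f7 = ca
fb ^ d9 = 22
81 ^ 36 = b7
48 ^ 29 = 61
d3 ^ fa = 29
d7 ^ 3e = e9
1b ^ 6f = 74

3f ca 22 b7 61 29 e9 74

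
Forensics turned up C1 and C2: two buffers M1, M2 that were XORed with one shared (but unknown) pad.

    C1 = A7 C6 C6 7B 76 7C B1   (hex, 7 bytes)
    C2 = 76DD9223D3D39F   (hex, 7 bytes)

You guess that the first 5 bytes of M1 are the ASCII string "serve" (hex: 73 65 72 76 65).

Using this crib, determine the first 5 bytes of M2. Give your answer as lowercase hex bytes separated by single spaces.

a2 7e 26 2e c0

First, C1 ⊕ C2 = (M1 ⊕ K) ⊕ (M2 ⊕ K) = M1 ⊕ M2, so the key drops out. Then M2 = (M1 ⊕ M2) ⊕ M1 over the first 5 bytes.
byte 0: (a7 ^ 76) ^ 73 = d1 ^ 73 = a2
byte 1: (c6 ^ dd) ^ 65 = 1b ^ 65 = 7e
byte 2: (c6 ^ 92) ^ 72 = 54 ^ 72 = 26
byte 3: (7b ^ 23) ^ 76 = 58 ^ 76 = 2e
byte 4: (76 ^ d3) ^ 65 = a5 ^ 65 = c0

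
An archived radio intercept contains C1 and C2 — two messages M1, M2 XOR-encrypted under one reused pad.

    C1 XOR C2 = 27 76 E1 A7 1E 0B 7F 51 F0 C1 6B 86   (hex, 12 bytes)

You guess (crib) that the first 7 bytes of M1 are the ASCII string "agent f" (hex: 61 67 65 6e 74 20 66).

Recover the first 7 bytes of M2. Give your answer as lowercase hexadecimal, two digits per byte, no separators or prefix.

Since C1 ⊕ C2 = M1 ⊕ M2, XORing with the guessed M1 bytes yields the corresponding M2 bytes: M2 = (C1 ⊕ C2) ⊕ M1.
27 ^ 61 = 46
76 ^ 67 = 11
e1 ^ 65 = 84
a7 ^ 6e = c9
1e ^ 74 = 6a
0b ^ 20 = 2b
7f ^ 66 = 19

461184c96a2b19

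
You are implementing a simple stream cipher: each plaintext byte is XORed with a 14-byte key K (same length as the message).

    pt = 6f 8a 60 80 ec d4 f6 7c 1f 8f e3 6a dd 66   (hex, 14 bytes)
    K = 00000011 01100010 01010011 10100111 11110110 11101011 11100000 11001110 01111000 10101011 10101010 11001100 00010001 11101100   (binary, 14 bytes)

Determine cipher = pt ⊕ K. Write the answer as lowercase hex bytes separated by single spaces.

6c e8 33 27 1a 3f 16 b2 67 24 49 a6 cc 8a

XOR is its own inverse, so applying the key byte-wise gives the result directly.
6f XOR 03 = 6c
8a XOR 62 = e8
60 XOR 53 = 33
80 XOR a7 = 27
ec XOR f6 = 1a
d4 XOR eb = 3f
f6 XOR e0 = 16
7c XOR ce = b2
1f XOR 78 = 67
8f XOR ab = 24
e3 XOR aa = 49
6a XOR cc = a6
dd XOR 11 = cc
66 XOR ec = 8a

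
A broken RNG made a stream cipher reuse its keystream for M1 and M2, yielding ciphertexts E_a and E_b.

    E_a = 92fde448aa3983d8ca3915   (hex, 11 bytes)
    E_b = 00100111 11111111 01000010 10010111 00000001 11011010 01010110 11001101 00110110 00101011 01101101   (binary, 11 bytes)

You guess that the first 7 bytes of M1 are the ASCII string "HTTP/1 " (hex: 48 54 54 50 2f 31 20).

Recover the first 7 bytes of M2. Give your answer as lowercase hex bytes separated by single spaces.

First, E_a ⊕ E_b = (M1 ⊕ K) ⊕ (M2 ⊕ K) = M1 ⊕ M2, so the key drops out. Then M2 = (M1 ⊕ M2) ⊕ M1 over the first 7 bytes.
byte 0: (92 ^ 27) ^ 48 = b5 ^ 48 = fd
byte 1: (fd ^ ff) ^ 54 = 02 ^ 54 = 56
byte 2: (e4 ^ 42) ^ 54 = a6 ^ 54 = f2
byte 3: (48 ^ 97) ^ 50 = df ^ 50 = 8f
byte 4: (aa ^ 01) ^ 2f = ab ^ 2f = 84
byte 5: (39 ^ da) ^ 31 = e3 ^ 31 = d2
byte 6: (83 ^ 56) ^ 20 = d5 ^ 20 = f5

fd 56 f2 8f 84 d2 f5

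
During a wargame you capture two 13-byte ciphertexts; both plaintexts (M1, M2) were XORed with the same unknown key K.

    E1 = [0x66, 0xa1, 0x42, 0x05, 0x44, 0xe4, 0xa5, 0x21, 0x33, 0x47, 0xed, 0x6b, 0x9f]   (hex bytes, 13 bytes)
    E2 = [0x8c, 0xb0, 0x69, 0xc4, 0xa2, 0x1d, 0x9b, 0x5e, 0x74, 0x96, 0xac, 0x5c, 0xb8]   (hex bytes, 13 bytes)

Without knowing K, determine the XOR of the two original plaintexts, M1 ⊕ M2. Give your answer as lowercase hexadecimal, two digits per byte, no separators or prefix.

E1 ⊕ E2 = (M1 ⊕ K) ⊕ (M2 ⊕ K) = M1 ⊕ M2 — the shared key cancels under XOR.
byte 0: 102 ⊕ 140 = 234
byte 1: 161 ⊕ 176 =  17
byte 2:  66 ⊕ 105 =  43
byte 3:   5 ⊕ 196 = 193
byte 4:  68 ⊕ 162 = 230
byte 5: 228 ⊕  29 = 249
byte 6: 165 ⊕ 155 =  62
byte 7:  33 ⊕  94 = 127
byte 8:  51 ⊕ 116 =  71
byte 9:  71 ⊕ 150 = 209
byte 10: 237 ⊕ 172 =  65
byte 11: 107 ⊕  92 =  55
byte 12: 159 ⊕ 184 =  39

ea112bc1e6f93e7f47d1413727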